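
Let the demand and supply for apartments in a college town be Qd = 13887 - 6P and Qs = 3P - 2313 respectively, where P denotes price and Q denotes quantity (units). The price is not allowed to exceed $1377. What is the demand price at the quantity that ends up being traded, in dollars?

Equilibrium: 13887 - 6P = 3P - 2313, so 16200 = 9P and P* = 1800, Q* = 3087.
Because the ceiling (1377) lies below the market-clearing price, it is binding.
At P = 1377: Qd = 13887 - 6·1377 = 5625 and Qs = 3·1377 - 2313 = 1818.
Only 1818 units reach the market. On the demand curve, the marginal buyer's willingness to pay at Q = 1818 is (13887 - 1818)/6 = 2011.5.

2011.5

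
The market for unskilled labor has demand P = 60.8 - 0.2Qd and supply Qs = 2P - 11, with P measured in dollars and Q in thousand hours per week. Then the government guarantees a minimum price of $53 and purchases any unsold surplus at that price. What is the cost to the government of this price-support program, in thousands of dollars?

Rearranging demand gives Qd = 304 - 5P. Setting quantity demanded equal to quantity supplied, 304 - 5P = 2P - 11, gives P* = 45 and Q* = 79.
The floor of 53 is above the equilibrium price 45, so it binds.
At P = 53: Qd = 304 - 5·53 = 39 and Qs = 2·53 - 11 = 95.
Surplus = Qs - Qd = 56.
Government expenditure = surplus × support price = 56 × 53 = 2968.

2968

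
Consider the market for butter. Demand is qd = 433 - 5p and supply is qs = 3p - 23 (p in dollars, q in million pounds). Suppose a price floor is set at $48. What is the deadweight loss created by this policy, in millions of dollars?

0

Without the control the market clears where 433 - 5p = 3p - 23, i.e. p* = 57 and q* = 148.
The floor of 48 is below the equilibrium price 57, so it is not binding; the market clears at p* = 57, q* = 148.
Since the control does not bind, no trades are prevented and deadweight loss is zero.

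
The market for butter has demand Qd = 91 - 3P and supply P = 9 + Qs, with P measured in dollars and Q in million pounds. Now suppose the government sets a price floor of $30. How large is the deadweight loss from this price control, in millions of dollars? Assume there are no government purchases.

150

Rearranging supply gives Qs = P - 9. Without the control the market clears where 91 - 3P = P - 9, i.e. P* = 25 and Q* = 16.
The floor of 30 is above the equilibrium price 25, so it binds.
At P = 30: Qd = 91 - 3·30 = 1 and Qs = 30 - 9 = 21.
Quantity traded falls to 1. At Q = 1 the demand price is (91 - 1)/3 = 30 and the supply price is 9 + 1 = 10.
Deadweight loss = ½ · (30 - 10) · (16 - 1) = ½ · 20 · 15 = 150.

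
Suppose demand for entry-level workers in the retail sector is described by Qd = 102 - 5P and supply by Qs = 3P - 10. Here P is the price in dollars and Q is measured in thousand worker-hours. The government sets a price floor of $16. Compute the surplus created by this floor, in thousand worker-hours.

16

In a free market, 102 - 5P = 3P - 10 gives the equilibrium P* = 14, Q* = 32.
Since 16 > 14, the floor is binding.
At P = 16: Qd = 102 - 5·16 = 22 and Qs = 3·16 - 10 = 38.
Surplus = Qs - Qd = 38 - 22 = 16.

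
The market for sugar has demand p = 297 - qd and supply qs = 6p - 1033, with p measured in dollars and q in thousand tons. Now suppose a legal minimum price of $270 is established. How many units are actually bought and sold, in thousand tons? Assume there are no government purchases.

27

Rearranging demand gives qd = 297 - p. Equilibrium: 297 - p = 6p - 1033, so 1330 = 7p and p* = 190, q* = 107.
Since 270 > 190, the floor is binding.
At p = 270: qd = 297 - 270 = 27 and qs = 6·270 - 1033 = 587.
The quantity actually transacted is the short side, demand: 27.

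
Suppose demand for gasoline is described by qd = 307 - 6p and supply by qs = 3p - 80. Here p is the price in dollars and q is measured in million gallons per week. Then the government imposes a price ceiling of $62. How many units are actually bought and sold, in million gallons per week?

49

Without the control the market clears where 307 - 6p = 3p - 80, i.e. p* = 43 and q* = 49.
Since 62 is above p* = 43, the ceiling does not bind and the free-market outcome prevails.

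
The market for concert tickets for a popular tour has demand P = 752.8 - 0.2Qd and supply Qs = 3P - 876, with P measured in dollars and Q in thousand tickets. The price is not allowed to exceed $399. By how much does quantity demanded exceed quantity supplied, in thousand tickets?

Rearranging demand gives Qd = 3764 - 5P. Without the control the market clears where 3764 - 5P = 3P - 876, i.e. P* = 580 and Q* = 864.
Because the ceiling (399) lies below the market-clearing price, it is binding.
At P = 399: Qd = 3764 - 5·399 = 1769 and Qs = 3·399 - 876 = 321.
Shortage = Qd - Qs = 1769 - 321 = 1448.

1448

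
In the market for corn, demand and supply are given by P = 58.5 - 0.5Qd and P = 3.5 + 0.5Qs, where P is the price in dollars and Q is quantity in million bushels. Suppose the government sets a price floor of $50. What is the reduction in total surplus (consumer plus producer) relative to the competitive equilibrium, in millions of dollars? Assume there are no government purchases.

Rearranging demand gives Qd = 117 - 2P; rearranging supply gives Qs = 2P - 7. Equilibrium: 117 - 2P = 2P - 7, so 124 = 4P and P* = 31, Q* = 55.
Because the floor (50) lies above the market-clearing price, it is binding.
At P = 50: Qd = 117 - 2·50 = 17 and Qs = 2·50 - 7 = 93.
Quantity traded falls to 17. At Q = 17 the demand price is (117 - 17)/2 = 50 and the supply price is (7 + 17)/2 = 12.
Deadweight loss = ½ · (50 - 12) · (55 - 17) = ½ · 38 · 38 = 722.

722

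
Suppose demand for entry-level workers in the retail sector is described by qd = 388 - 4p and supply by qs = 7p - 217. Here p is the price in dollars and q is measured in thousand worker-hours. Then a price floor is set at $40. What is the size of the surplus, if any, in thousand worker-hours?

0

In a free market, 388 - 4p = 7p - 217 gives the equilibrium p* = 55, q* = 168.
The floor of 40 is below the equilibrium price 55, so it is not binding; the market clears at p* = 55, q* = 168.
Since the control does not bind, there is no surplus.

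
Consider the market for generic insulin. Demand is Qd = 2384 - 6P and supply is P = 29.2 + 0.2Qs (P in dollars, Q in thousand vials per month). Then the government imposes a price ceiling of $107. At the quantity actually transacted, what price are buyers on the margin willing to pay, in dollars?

Rearranging supply gives Qs = 5P - 146. Without the control the market clears where 2384 - 6P = 5P - 146, i.e. P* = 230 and Q* = 1004.
Since 107 < 230, the ceiling is binding.
At P = 107: Qd = 2384 - 6·107 = 1742 and Qs = 5·107 - 146 = 389.
Only 389 units reach the market. On the demand curve, the marginal buyer's willingness to pay at Q = 389 is (2384 - 389)/6 = 332.5.

332.5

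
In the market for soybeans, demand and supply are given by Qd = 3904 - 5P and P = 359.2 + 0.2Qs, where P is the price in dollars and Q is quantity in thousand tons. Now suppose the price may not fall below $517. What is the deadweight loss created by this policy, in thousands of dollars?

0

Rearranging supply gives Qs = 5P - 1796. Setting quantity demanded equal to quantity supplied, 3904 - 5P = 5P - 1796, gives P* = 570 and Q* = 1054.
The floor of 517 is below the equilibrium price 570, so it is not binding; the market clears at P* = 570, Q* = 1054.
Since the control does not bind, no trades are prevented and deadweight loss is zero.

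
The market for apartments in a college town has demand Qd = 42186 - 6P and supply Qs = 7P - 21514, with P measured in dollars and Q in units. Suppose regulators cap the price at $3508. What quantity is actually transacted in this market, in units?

3042

Without the control the market clears where 42186 - 6P = 7P - 21514, i.e. P* = 4900 and Q* = 12786.
The ceiling of 3508 is below the equilibrium price 4900, so it binds.
At P = 3508: Qd = 42186 - 6·3508 = 21138 and Qs = 7·3508 - 21514 = 3042.
The quantity actually transacted is the short side, supply: 3042.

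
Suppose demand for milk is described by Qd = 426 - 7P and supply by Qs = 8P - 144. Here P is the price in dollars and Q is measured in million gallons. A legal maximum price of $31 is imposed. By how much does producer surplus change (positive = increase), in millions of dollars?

In a free market, 426 - 7P = 8P - 144 gives the equilibrium P* = 38, Q* = 160.
Since 31 < 38, the ceiling is binding.
At P = 31: Qd = 426 - 7·31 = 209 and Qs = 8·31 - 144 = 104.
Producer surplus without the control is ½ · (38 - 18) · 160 = 1600.
With the ceiling, producers sell 104 units at 31, so PS = ½ · (31 - 18) · 104 = 676.
Change in producer surplus = 676 - 1600 = -924.

-924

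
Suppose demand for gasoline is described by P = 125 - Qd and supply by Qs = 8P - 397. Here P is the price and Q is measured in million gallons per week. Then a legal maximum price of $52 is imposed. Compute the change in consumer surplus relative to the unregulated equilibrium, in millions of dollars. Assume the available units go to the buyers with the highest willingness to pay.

-1038

Rearranging demand gives Qd = 125 - P. In a free market, 125 - P = 8P - 397 gives the equilibrium P* = 58, Q* = 67.
Because the ceiling (52) lies below the market-clearing price, it is binding.
At P = 52: Qd = 125 - 52 = 73 and Qs = 8·52 - 397 = 19.
Consumer surplus without the control is ½ · (125 - 58) · 67 = 2244.5.
With the ceiling, 19 units are sold at 52 (assume they go to the highest-value buyers). The demand price at Q = 19 is 106, so CS = ½ · [(125 - 52) + (106 - 52)] · 19 = 1206.5.
Change in consumer surplus = 1206.5 - 2244.5 = -1038.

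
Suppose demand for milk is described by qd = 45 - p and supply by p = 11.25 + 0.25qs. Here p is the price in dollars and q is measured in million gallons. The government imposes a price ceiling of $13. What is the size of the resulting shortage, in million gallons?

25

Rearranging supply gives qs = 4p - 45. Without the control the market clears where 45 - p = 4p - 45, i.e. p* = 18 and q* = 27.
The ceiling of 13 is below the equilibrium price 18, so it binds.
At p = 13: qd = 45 - 13 = 32 and qs = 4·13 - 45 = 7.
Shortage = qd - qs = 32 - 7 = 25.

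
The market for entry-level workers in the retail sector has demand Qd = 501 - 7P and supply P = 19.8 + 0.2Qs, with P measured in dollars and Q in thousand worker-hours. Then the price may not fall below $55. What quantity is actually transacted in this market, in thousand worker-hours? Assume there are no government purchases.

Rearranging supply gives Qs = 5P - 99. Without the control the market clears where 501 - 7P = 5P - 99, i.e. P* = 50 and Q* = 151.
Since 55 > 50, the floor is binding.
At P = 55: Qd = 501 - 7·55 = 116 and Qs = 5·55 - 99 = 176.
The quantity actually transacted is the short side, demand: 116.

116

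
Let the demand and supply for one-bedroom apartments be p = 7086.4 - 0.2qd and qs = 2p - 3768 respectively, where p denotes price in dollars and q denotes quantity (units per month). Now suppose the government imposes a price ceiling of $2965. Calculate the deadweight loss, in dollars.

9720515

Rearranging demand gives qd = 35432 - 5p. Without the control the market clears where 35432 - 5p = 2p - 3768, i.e. p* = 5600 and q* = 7432.
The ceiling of 2965 is below the equilibrium price 5600, so it binds.
At p = 2965: qd = 35432 - 5·2965 = 20607 and qs = 2·2965 - 3768 = 2162.
Quantity traded falls to 2162. At q = 2162 the demand price is (35432 - 2162)/5 = 6654 and the supply price is (3768 + 2162)/2 = 2965.
Deadweight loss = ½ · (6654 - 2965) · (7432 - 2162) = ½ · 3689 · 5270 = 9720515.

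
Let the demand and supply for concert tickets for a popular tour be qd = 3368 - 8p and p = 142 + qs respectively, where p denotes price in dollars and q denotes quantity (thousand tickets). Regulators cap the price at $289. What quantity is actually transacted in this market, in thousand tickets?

147

Rearranging supply gives qs = p - 142. In a free market, 3368 - 8p = p - 142 gives the equilibrium p* = 390, q* = 248.
Because the ceiling (289) lies below the market-clearing price, it is binding.
At p = 289: qd = 3368 - 8·289 = 1056 and qs = 289 - 142 = 147.
The quantity actually transacted is the short side, supply: 147.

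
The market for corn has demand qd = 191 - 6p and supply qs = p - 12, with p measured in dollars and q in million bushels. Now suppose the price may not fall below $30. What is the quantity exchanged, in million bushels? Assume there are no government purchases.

In a free market, 191 - 6p = p - 12 gives the equilibrium p* = 29, q* = 17.
Because the floor (30) lies above the market-clearing price, it is binding.
At p = 30: qd = 191 - 6·30 = 11 and qs = 30 - 12 = 18.
The quantity actually transacted is the short side, demand: 11.

11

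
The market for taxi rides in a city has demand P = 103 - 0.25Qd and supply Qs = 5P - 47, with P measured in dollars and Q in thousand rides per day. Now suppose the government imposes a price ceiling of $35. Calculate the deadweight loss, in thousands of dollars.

1440

Rearranging demand gives Qd = 412 - 4P. Equilibrium: 412 - 4P = 5P - 47, so 459 = 9P and P* = 51, Q* = 208.
Because the ceiling (35) lies below the market-clearing price, it is binding.
At P = 35: Qd = 412 - 4·35 = 272 and Qs = 5·35 - 47 = 128.
Quantity traded falls to 128. At Q = 128 the demand price is (412 - 128)/4 = 71 and the supply price is (47 + 128)/5 = 35.
Deadweight loss = ½ · (71 - 35) · (208 - 128) = ½ · 36 · 80 = 1440.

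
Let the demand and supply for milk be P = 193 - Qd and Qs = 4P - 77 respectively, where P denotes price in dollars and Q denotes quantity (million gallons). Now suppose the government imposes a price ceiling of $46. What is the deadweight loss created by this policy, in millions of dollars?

Rearranging demand gives Qd = 193 - P. Without the control the market clears where 193 - P = 4P - 77, i.e. P* = 54 and Q* = 139.
Since 46 < 54, the ceiling is binding.
At P = 46: Qd = 193 - 46 = 147 and Qs = 4·46 - 77 = 107.
Quantity traded falls to 107. At Q = 107 the demand price is 193 - 107 = 86 and the supply price is (77 + 107)/4 = 46.
Deadweight loss = ½ · (86 - 46) · (139 - 107) = ½ · 40 · 32 = 640.

640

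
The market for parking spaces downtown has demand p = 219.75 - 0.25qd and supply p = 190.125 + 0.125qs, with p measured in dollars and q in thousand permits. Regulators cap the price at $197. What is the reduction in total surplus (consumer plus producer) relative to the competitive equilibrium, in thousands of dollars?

108

Rearranging demand gives qd = 879 - 4p; rearranging supply gives qs = 8p - 1521. Without the control the market clears where 879 - 4p = 8p - 1521, i.e. p* = 200 and q* = 79.
The ceiling of 197 is below the equilibrium price 200, so it binds.
At p = 197: qd = 879 - 4·197 = 91 and qs = 8·197 - 1521 = 55.
Quantity traded falls to 55. At q = 55 the demand price is (879 - 55)/4 = 206 and the supply price is (1521 + 55)/8 = 197.
Deadweight loss = ½ · (206 - 197) · (79 - 55) = ½ · 9 · 24 = 108.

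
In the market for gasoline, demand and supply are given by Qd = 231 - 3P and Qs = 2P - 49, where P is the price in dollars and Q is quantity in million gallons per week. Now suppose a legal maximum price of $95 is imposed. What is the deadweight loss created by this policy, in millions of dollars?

0

Without the control the market clears where 231 - 3P = 2P - 49, i.e. P* = 56 and Q* = 63.
The ceiling of 95 is above the equilibrium price 56, so it is not binding; the market clears at P* = 56, Q* = 63.
Since the control does not bind, no trades are prevented and deadweight loss is zero.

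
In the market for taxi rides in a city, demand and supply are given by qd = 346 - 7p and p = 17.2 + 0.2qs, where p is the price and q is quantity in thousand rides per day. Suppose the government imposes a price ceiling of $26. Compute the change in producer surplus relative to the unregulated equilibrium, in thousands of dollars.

Rearranging supply gives qs = 5p - 86. In a free market, 346 - 7p = 5p - 86 gives the equilibrium p* = 36, q* = 94.
Since 26 < 36, the ceiling is binding.
At p = 26: qd = 346 - 7·26 = 164 and qs = 5·26 - 86 = 44.
Producer surplus without the control is ½ · (36 - 17.2) · 94 = 883.6.
With the ceiling, producers sell 44 units at 26, so PS = ½ · (26 - 17.2) · 44 = 193.6.
Change in producer surplus = 193.6 - 883.6 = -690.

-690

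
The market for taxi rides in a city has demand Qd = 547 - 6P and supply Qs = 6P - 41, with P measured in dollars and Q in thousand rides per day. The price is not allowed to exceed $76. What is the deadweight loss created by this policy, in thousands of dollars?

Equilibrium: 547 - 6P = 6P - 41, so 588 = 12P and P* = 49, Q* = 253.
Since 76 is above P* = 49, the ceiling does not bind and the free-market outcome prevails.
Since the control does not bind, no trades are prevented and deadweight loss is zero.

0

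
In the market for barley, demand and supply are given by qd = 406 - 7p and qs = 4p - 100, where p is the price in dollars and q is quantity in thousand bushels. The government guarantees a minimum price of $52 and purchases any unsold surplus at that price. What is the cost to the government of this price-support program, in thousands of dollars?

Setting quantity demanded equal to quantity supplied, 406 - 7p = 4p - 100, gives p* = 46 and q* = 84.
The floor of 52 is above the equilibrium price 46, so it binds.
At p = 52: qd = 406 - 7·52 = 42 and qs = 4·52 - 100 = 108.
Surplus = qs - qd = 66.
Government expenditure = surplus × support price = 66 × 52 = 3432.

3432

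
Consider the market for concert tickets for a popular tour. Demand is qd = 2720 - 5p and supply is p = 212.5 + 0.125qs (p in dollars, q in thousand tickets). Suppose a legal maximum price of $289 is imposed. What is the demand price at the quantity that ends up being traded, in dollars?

Rearranging supply gives qs = 8p - 1700. Without the control the market clears where 2720 - 5p = 8p - 1700, i.e. p* = 340 and q* = 1020.
Because the ceiling (289) lies below the market-clearing price, it is binding.
At p = 289: qd = 2720 - 5·289 = 1275 and qs = 8·289 - 1700 = 612.
Only 612 units reach the market. On the demand curve, the marginal buyer's willingness to pay at q = 612 is (2720 - 612)/5 = 421.6.

421.6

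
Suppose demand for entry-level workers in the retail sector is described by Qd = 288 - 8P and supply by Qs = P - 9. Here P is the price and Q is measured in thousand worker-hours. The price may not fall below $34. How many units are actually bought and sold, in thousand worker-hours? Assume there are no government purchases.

16

Without the control the market clears where 288 - 8P = P - 9, i.e. P* = 33 and Q* = 24.
Because the floor (34) lies above the market-clearing price, it is binding.
At P = 34: Qd = 288 - 8·34 = 16 and Qs = 34 - 9 = 25.
The quantity actually transacted is the short side, demand: 16.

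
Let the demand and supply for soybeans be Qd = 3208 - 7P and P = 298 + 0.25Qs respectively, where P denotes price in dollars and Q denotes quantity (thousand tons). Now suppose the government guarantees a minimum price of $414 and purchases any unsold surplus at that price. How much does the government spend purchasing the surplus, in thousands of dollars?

Rearranging supply gives Qs = 4P - 1192. In a free market, 3208 - 7P = 4P - 1192 gives the equilibrium P* = 400, Q* = 408.
Since 414 > 400, the floor is binding.
At P = 414: Qd = 3208 - 7·414 = 310 and Qs = 4·414 - 1192 = 464.
Surplus = Qs - Qd = 154.
Government expenditure = surplus × support price = 154 × 414 = 63756.

63756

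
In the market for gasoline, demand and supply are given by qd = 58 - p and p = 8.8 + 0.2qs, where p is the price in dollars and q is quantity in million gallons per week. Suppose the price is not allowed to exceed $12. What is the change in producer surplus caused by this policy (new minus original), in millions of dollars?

-142.5

Rearranging supply gives qs = 5p - 44. Without the control the market clears where 58 - p = 5p - 44, i.e. p* = 17 and q* = 41.
The ceiling of 12 is below the equilibrium price 17, so it binds.
At p = 12: qd = 58 - 12 = 46 and qs = 5·12 - 44 = 16.
Producer surplus without the control is ½ · (17 - 8.8) · 41 = 168.1.
With the ceiling, producers sell 16 units at 12, so PS = ½ · (12 - 8.8) · 16 = 25.6.
Change in producer surplus = 25.6 - 168.1 = -142.5.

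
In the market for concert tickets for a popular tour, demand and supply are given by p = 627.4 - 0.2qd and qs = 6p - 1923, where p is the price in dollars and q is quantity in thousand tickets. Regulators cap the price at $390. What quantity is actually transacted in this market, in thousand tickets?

Rearranging demand gives qd = 3137 - 5p. Without the control the market clears where 3137 - 5p = 6p - 1923, i.e. p* = 460 and q* = 837.
Because the ceiling (390) lies below the market-clearing price, it is binding.
At p = 390: qd = 3137 - 5·390 = 1187 and qs = 6·390 - 1923 = 417.
The quantity actually transacted is the short side, supply: 417.

417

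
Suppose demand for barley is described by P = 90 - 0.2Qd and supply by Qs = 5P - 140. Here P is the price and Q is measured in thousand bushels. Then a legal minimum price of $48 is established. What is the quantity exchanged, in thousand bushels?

155

Rearranging demand gives Qd = 450 - 5P. Setting quantity demanded equal to quantity supplied, 450 - 5P = 5P - 140, gives P* = 59 and Q* = 155.
Since 48 is below P* = 59, the floor does not bind and the free-market outcome prevails.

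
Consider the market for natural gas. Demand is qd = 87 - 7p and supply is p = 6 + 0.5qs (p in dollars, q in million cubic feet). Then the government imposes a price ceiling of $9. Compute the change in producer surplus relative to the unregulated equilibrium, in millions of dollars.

-16

Rearranging supply gives qs = 2p - 12. Setting quantity demanded equal to quantity supplied, 87 - 7p = 2p - 12, gives p* = 11 and q* = 10.
The ceiling of 9 is below the equilibrium price 11, so it binds.
At p = 9: qd = 87 - 7·9 = 24 and qs = 2·9 - 12 = 6.
Producer surplus without the control is ½ · (11 - 6) · 10 = 25.
With the ceiling, producers sell 6 units at 9, so PS = ½ · (9 - 6) · 6 = 9.
Change in producer surplus = 9 - 25 = -16.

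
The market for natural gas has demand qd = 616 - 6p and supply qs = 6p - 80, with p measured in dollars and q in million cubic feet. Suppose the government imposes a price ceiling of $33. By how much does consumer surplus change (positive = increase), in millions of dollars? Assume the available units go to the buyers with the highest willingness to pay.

1075

Setting quantity demanded equal to quantity supplied, 616 - 6p = 6p - 80, gives p* = 58 and q* = 268.
The ceiling of 33 is below the equilibrium price 58, so it binds.
At p = 33: qd = 616 - 6·33 = 418 and qs = 6·33 - 80 = 118.
Consumer surplus without the control is ½ · (308/3 - 58) · 268 = 17956/3.
With the ceiling, 118 units are sold at 33 (assume they go to the highest-value buyers). The demand price at q = 118 is 83, so CS = ½ · [(308/3 - 33) + (83 - 33)] · 118 = 21181/3.
Change in consumer surplus = 21181/3 - 17956/3 = 1075.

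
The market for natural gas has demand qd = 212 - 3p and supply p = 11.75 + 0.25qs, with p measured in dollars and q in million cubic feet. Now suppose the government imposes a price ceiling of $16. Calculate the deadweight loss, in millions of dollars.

Rearranging supply gives qs = 4p - 47. Equilibrium: 212 - 3p = 4p - 47, so 259 = 7p and p* = 37, q* = 101.
The ceiling of 16 is below the equilibrium price 37, so it binds.
At p = 16: qd = 212 - 3·16 = 164 and qs = 4·16 - 47 = 17.
Quantity traded falls to 17. At q = 17 the demand price is (212 - 17)/3 = 65 and the supply price is (47 + 17)/4 = 16.
Deadweight loss = ½ · (65 - 16) · (101 - 17) = ½ · 49 · 84 = 2058.

2058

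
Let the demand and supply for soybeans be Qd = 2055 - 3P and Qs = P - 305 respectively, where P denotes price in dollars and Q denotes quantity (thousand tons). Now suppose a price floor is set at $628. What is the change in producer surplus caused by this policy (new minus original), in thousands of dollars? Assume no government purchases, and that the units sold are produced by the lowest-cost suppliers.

Setting quantity demanded equal to quantity supplied, 2055 - 3P = P - 305, gives P* = 590 and Q* = 285.
Because the floor (628) lies above the market-clearing price, it is binding.
At P = 628: Qd = 2055 - 3·628 = 171 and Qs = 628 - 305 = 323.
Producer surplus without the control is ½ · (590 - 305) · 285 = 40612.5.
With the floor, 171 units are sold at 628. The supply price at Q = 171 is 476, so PS = ½ · [(628 - 305) + (628 - 476)] · 171 = 40612.5.
Change in producer surplus = 40612.5 - 40612.5 = 0.

0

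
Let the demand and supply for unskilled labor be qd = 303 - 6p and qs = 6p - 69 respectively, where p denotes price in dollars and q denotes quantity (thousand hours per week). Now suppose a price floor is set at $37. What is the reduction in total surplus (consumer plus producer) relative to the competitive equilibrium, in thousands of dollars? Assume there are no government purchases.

216

In a free market, 303 - 6p = 6p - 69 gives the equilibrium p* = 31, q* = 117.
Because the floor (37) lies above the market-clearing price, it is binding.
At p = 37: qd = 303 - 6·37 = 81 and qs = 6·37 - 69 = 153.
Quantity traded falls to 81. At q = 81 the demand price is (303 - 81)/6 = 37 and the supply price is (69 + 81)/6 = 25.
Deadweight loss = ½ · (37 - 25) · (117 - 81) = ½ · 12 · 36 = 216.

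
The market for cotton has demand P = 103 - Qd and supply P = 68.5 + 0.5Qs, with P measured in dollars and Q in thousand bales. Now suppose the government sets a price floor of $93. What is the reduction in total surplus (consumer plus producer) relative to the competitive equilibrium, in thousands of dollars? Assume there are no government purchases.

Rearranging demand gives Qd = 103 - P; rearranging supply gives Qs = 2P - 137. Setting quantity demanded equal to quantity supplied, 103 - P = 2P - 137, gives P* = 80 and Q* = 23.
Since 93 > 80, the floor is binding.
At P = 93: Qd = 103 - 93 = 10 and Qs = 2·93 - 137 = 49.
Quantity traded falls to 10. At Q = 10 the demand price is 103 - 10 = 93 and the supply price is (137 + 10)/2 = 73.5.
Deadweight loss = ½ · (93 - 73.5) · (23 - 10) = ½ · 19.5 · 13 = 126.75.

126.75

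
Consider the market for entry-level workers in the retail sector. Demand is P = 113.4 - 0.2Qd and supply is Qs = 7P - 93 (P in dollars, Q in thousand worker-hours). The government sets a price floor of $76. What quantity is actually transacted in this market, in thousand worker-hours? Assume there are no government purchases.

Rearranging demand gives Qd = 567 - 5P. Without the control the market clears where 567 - 5P = 7P - 93, i.e. P* = 55 and Q* = 292.
The floor of 76 is above the equilibrium price 55, so it binds.
At P = 76: Qd = 567 - 5·76 = 187 and Qs = 7·76 - 93 = 439.
The quantity actually transacted is the short side, demand: 187.

187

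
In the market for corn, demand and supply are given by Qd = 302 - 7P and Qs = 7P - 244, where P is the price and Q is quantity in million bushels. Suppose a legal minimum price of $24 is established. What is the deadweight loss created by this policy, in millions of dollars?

0

Without the control the market clears where 302 - 7P = 7P - 244, i.e. P* = 39 and Q* = 29.
Since 24 is below P* = 39, the floor does not bind and the free-market outcome prevails.
Since the control does not bind, no trades are prevented and deadweight loss is zero.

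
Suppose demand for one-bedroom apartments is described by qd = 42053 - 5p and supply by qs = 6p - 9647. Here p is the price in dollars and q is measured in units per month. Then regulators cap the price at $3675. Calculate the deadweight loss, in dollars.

6934125

In a free market, 42053 - 5p = 6p - 9647 gives the equilibrium p* = 4700, q* = 18553.
Since 3675 < 4700, the ceiling is binding.
At p = 3675: qd = 42053 - 5·3675 = 23678 and qs = 6·3675 - 9647 = 12403.
Quantity traded falls to 12403. At q = 12403 the demand price is (42053 - 12403)/5 = 5930 and the supply price is (9647 + 12403)/6 = 3675.
Deadweight loss = ½ · (5930 - 3675) · (18553 - 12403) = ½ · 2255 · 6150 = 6934125.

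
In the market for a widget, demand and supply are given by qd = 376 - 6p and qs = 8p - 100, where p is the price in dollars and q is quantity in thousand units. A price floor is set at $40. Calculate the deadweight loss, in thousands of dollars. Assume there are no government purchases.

189

In a free market, 376 - 6p = 8p - 100 gives the equilibrium p* = 34, q* = 172.
Since 40 > 34, the floor is binding.
At p = 40: qd = 376 - 6·40 = 136 and qs = 8·40 - 100 = 220.
Quantity traded falls to 136. At q = 136 the demand price is (376 - 136)/6 = 40 and the supply price is (100 + 136)/8 = 29.5.
Deadweight loss = ½ · (40 - 29.5) · (172 - 136) = ½ · 10.5 · 36 = 189.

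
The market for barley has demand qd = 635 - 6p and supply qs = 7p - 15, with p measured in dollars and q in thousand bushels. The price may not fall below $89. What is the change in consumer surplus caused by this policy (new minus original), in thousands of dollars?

Setting quantity demanded equal to quantity supplied, 635 - 6p = 7p - 15, gives p* = 50 and q* = 335.
Because the floor (89) lies above the market-clearing price, it is binding.
At p = 89: qd = 635 - 6·89 = 101 and qs = 7·89 - 15 = 608.
Consumer surplus without the control is ½ · (635/6 - 50) · 335 = 112225/12.
With the floor, consumers buy 101 units at 89, so CS = ½ · (635/6 - 89) · 101 = 10201/12.
Change in consumer surplus = 10201/12 - 112225/12 = -8502.

-8502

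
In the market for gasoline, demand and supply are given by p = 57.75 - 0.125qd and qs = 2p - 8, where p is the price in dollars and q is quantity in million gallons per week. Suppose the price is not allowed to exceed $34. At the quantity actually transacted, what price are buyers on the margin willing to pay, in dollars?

50.25

Rearranging demand gives qd = 462 - 8p. Equilibrium: 462 - 8p = 2p - 8, so 470 = 10p and p* = 47, q* = 86.
Since 34 < 47, the ceiling is binding.
At p = 34: qd = 462 - 8·34 = 190 and qs = 2·34 - 8 = 60.
Only 60 units reach the market. On the demand curve, the marginal buyer's willingness to pay at q = 60 is (462 - 60)/8 = 50.25.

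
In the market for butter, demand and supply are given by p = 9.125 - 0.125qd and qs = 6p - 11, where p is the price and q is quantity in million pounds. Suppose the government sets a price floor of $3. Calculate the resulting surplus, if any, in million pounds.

Rearranging demand gives qd = 73 - 8p. Without the control the market clears where 73 - 8p = 6p - 11, i.e. p* = 6 and q* = 25.
The floor of 3 is below the equilibrium price 6, so it is not binding; the market clears at p* = 6, q* = 25.
Since the control does not bind, there is no surplus.

0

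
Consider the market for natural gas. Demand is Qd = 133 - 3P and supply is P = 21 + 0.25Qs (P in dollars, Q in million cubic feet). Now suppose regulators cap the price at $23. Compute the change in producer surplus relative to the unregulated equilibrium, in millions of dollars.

Rearranging supply gives Qs = 4P - 84. Equilibrium: 133 - 3P = 4P - 84, so 217 = 7P and P* = 31, Q* = 40.
Because the ceiling (23) lies below the market-clearing price, it is binding.
At P = 23: Qd = 133 - 3·23 = 64 and Qs = 4·23 - 84 = 8.
Producer surplus without the control is ½ · (31 - 21) · 40 = 200.
With the ceiling, producers sell 8 units at 23, so PS = ½ · (23 - 21) · 8 = 8.
Change in producer surplus = 8 - 200 = -192.

-192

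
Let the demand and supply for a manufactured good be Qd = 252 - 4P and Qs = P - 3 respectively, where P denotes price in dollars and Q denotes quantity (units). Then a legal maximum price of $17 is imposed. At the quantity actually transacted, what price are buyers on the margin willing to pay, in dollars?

In a free market, 252 - 4P = P - 3 gives the equilibrium P* = 51, Q* = 48.
The ceiling of 17 is below the equilibrium price 51, so it binds.
At P = 17: Qd = 252 - 4·17 = 184 and Qs = 17 - 3 = 14.
Only 14 units reach the market. On the demand curve, the marginal buyer's willingness to pay at Q = 14 is (252 - 14)/4 = 59.5.

59.5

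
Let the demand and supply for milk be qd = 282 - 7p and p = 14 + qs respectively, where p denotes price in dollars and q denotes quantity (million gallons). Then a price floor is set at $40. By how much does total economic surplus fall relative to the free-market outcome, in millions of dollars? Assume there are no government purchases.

Rearranging supply gives qs = p - 14. In a free market, 282 - 7p = p - 14 gives the equilibrium p* = 37, q* = 23.
The floor of 40 is above the equilibrium price 37, so it binds.
At p = 40: qd = 282 - 7·40 = 2 and qs = 40 - 14 = 26.
Quantity traded falls to 2. At q = 2 the demand price is (282 - 2)/7 = 40 and the supply price is 14 + 2 = 16.
Deadweight loss = ½ · (40 - 16) · (23 - 2) = ½ · 24 · 21 = 252.

252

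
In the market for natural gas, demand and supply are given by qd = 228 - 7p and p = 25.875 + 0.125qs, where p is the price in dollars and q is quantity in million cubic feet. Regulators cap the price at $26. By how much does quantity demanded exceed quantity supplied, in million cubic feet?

Rearranging supply gives qs = 8p - 207. Without the control the market clears where 228 - 7p = 8p - 207, i.e. p* = 29 and q* = 25.
Since 26 < 29, the ceiling is binding.
At p = 26: qd = 228 - 7·26 = 46 and qs = 8·26 - 207 = 1.
Shortage = qd - qs = 46 - 1 = 45.

45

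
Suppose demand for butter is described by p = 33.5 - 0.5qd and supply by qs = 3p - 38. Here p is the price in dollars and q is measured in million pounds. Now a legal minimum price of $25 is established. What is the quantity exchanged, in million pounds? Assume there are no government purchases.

Rearranging demand gives qd = 67 - 2p. Setting quantity demanded equal to quantity supplied, 67 - 2p = 3p - 38, gives p* = 21 and q* = 25.
The floor of 25 is above the equilibrium price 21, so it binds.
At p = 25: qd = 67 - 2·25 = 17 and qs = 3·25 - 38 = 37.
The quantity actually transacted is the short side, demand: 17.

17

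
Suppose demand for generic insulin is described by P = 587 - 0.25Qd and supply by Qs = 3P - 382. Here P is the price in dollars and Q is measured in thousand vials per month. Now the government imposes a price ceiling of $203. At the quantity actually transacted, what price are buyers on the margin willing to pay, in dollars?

530.25

Rearranging demand gives Qd = 2348 - 4P. Without the control the market clears where 2348 - 4P = 3P - 382, i.e. P* = 390 and Q* = 788.
Because the ceiling (203) lies below the market-clearing price, it is binding.
At P = 203: Qd = 2348 - 4·203 = 1536 and Qs = 3·203 - 382 = 227.
Only 227 units reach the market. On the demand curve, the marginal buyer's willingness to pay at Q = 227 is (2348 - 227)/4 = 530.25.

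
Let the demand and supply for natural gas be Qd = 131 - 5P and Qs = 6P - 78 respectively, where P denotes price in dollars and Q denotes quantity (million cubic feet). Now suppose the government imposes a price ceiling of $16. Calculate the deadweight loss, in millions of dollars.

59.4

Equilibrium: 131 - 5P = 6P - 78, so 209 = 11P and P* = 19, Q* = 36.
Since 16 < 19, the ceiling is binding.
At P = 16: Qd = 131 - 5·16 = 51 and Qs = 6·16 - 78 = 18.
Quantity traded falls to 18. At Q = 18 the demand price is (131 - 18)/5 = 22.6 and the supply price is (78 + 18)/6 = 16.
Deadweight loss = ½ · (22.6 - 16) · (36 - 18) = ½ · 6.6 · 18 = 59.4.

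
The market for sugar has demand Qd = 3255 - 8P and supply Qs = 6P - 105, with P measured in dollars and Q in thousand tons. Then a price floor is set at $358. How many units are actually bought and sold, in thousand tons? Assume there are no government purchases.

391

Equilibrium: 3255 - 8P = 6P - 105, so 3360 = 14P and P* = 240, Q* = 1335.
Because the floor (358) lies above the market-clearing price, it is binding.
At P = 358: Qd = 3255 - 8·358 = 391 and Qs = 6·358 - 105 = 2043.
The quantity actually transacted is the short side, demand: 391.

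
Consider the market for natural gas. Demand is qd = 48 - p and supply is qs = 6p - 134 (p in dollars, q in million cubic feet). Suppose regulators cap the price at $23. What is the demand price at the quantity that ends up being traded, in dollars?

In a free market, 48 - p = 6p - 134 gives the equilibrium p* = 26, q* = 22.
Because the ceiling (23) lies below the market-clearing price, it is binding.
At p = 23: qd = 48 - 23 = 25 and qs = 6·23 - 134 = 4.
Only 4 units reach the market. On the demand curve, the marginal buyer's willingness to pay at q = 4 is (48 - 4) = 44.

44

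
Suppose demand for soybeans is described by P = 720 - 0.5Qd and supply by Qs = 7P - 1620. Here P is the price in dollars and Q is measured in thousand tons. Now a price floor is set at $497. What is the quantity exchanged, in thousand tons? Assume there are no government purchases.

Rearranging demand gives Qd = 1440 - 2P. Equilibrium: 1440 - 2P = 7P - 1620, so 3060 = 9P and P* = 340, Q* = 760.
Since 497 > 340, the floor is binding.
At P = 497: Qd = 1440 - 2·497 = 446 and Qs = 7·497 - 1620 = 1859.
The quantity actually transacted is the short side, demand: 446.

446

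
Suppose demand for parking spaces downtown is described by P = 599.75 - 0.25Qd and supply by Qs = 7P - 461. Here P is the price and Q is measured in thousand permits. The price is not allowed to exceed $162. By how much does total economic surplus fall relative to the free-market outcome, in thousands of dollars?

Rearranging demand gives Qd = 2399 - 4P. In a free market, 2399 - 4P = 7P - 461 gives the equilibrium P* = 260, Q* = 1359.
Because the ceiling (162) lies below the market-clearing price, it is binding.
At P = 162: Qd = 2399 - 4·162 = 1751 and Qs = 7·162 - 461 = 673.
Quantity traded falls to 673. At Q = 673 the demand price is (2399 - 673)/4 = 431.5 and the supply price is (461 + 673)/7 = 162.
Deadweight loss = ½ · (431.5 - 162) · (1359 - 673) = ½ · 269.5 · 686 = 92438.5.

92438.5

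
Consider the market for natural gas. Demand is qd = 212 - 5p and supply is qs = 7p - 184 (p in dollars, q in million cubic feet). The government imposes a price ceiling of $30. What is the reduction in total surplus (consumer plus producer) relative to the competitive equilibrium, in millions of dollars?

In a free market, 212 - 5p = 7p - 184 gives the equilibrium p* = 33, q* = 47.
Because the ceiling (30) lies below the market-clearing price, it is binding.
At p = 30: qd = 212 - 5·30 = 62 and qs = 7·30 - 184 = 26.
Quantity traded falls to 26. At q = 26 the demand price is (212 - 26)/5 = 37.2 and the supply price is (184 + 26)/7 = 30.
Deadweight loss = ½ · (37.2 - 30) · (47 - 26) = ½ · 7.2 · 21 = 75.6.

75.6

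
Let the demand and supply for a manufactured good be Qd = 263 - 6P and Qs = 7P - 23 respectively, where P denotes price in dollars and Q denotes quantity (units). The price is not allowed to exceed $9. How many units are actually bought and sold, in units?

40

Equilibrium: 263 - 6P = 7P - 23, so 286 = 13P and P* = 22, Q* = 131.
The ceiling of 9 is below the equilibrium price 22, so it binds.
At P = 9: Qd = 263 - 6·9 = 209 and Qs = 7·9 - 23 = 40.
The quantity actually transacted is the short side, supply: 40.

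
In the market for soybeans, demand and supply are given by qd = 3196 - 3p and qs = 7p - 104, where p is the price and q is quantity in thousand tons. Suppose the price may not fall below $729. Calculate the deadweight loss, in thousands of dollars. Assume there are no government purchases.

341145

Without the control the market clears where 3196 - 3p = 7p - 104, i.e. p* = 330 and q* = 2206.
The floor of 729 is above the equilibrium price 330, so it binds.
At p = 729: qd = 3196 - 3·729 = 1009 and qs = 7·729 - 104 = 4999.
Quantity traded falls to 1009. At q = 1009 the demand price is (3196 - 1009)/3 = 729 and the supply price is (104 + 1009)/7 = 159.
Deadweight loss = ½ · (729 - 159) · (2206 - 1009) = ½ · 570 · 1197 = 341145.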